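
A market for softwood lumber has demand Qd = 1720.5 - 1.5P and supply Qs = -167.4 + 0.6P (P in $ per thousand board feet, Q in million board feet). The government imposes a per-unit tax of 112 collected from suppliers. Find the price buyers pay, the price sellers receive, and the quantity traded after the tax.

The tax drives a wedge P_b - P_s = 112. Substituting P_s = P_b - 112 into supply: Qs = -234.6 + 0.6P_b.
Equate demand and the shifted supply: 1720.5 - 1.5P_b = -234.6 + 0.6P_b, giving 2.1P_b = 1955.1, so P_b = 931.
So P_s = 819 and the quantity traded is Q = 1720.5 - 1.5(931) = 324.

P_b = 931, P_s = 819, Q = 324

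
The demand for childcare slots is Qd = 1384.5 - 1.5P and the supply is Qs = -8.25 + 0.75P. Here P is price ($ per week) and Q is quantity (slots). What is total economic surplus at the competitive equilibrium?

Equating demand and supply, 1384.5 - 1.5P = -8.25 + 0.75P gives 2.25P = 1392.75, so P* = 619.
From the demand curve, Q* = 1384.5 - 1.5(619) = 456.
Demand choke price = 923; supply choke price = 11. CS = ½(923 - 619)(456) = 69312; PS = ½(619 - 11)(456) = 138624. Total surplus = 207936.

Total surplus = 207936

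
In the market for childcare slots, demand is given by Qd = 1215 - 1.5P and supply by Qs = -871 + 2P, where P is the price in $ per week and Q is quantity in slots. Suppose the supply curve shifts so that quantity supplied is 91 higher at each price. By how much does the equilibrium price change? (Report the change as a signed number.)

Equating demand and supply, 1215 - 1.5P = -871 + 2P gives 3.5P = 2086, so P* = 596.
Then Q* = 1215 - 1.5(596) = 321.
After the shift, supply is Qs = -780 + 2P.
The new intersection has 1995 = 3.5P, i.e. P = 570, Q = 360.
ΔP = 570 - 596 = -26.

ΔP = -26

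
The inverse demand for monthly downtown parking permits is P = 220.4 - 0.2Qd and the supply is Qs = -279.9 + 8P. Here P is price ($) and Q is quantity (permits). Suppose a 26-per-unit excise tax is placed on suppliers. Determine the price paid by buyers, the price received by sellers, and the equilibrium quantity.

P_b = 122.3, P_s = 96.3, Q = 490.5

In direct form, Qd = 1102 - 5P.
With a tax of 26 on suppliers, they supply based on the net price P_s = P_b - 26, so Qs = -487.9 + 8P_b.
Market clearing requires 1102 - 5P_b = -487.9 + 8P_b; hence 1589.9 = 13P_b and P_b = 122.3.
Then P_s = 122.3 - 26 = 96.3 and Q = 1102 - 5(122.3) = 490.5.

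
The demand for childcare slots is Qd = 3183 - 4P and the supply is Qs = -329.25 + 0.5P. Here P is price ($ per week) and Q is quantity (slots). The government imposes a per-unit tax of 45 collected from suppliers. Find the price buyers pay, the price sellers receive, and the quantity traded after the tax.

P_b = 785.5, P_s = 740.5, Q = 41

Suppliers keep P_s = P_b - 45 per unit, so supply in terms of the buyer price is Qs = -351.75 + 0.5P_b.
Set Qd = Qs: 3183 - 4P_b = -351.75 + 0.5P_b, so 3534.75 = 4.5P_b and P_b = 785.5.
Then P_s = 785.5 - 45 = 740.5 and Q = 3183 - 4(785.5) = 41.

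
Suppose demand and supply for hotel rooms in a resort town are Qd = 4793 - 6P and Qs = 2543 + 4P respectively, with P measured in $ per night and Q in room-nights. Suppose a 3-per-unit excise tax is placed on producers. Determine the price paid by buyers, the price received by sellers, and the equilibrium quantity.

With a tax of 3 on producers, they supply based on the net price P_s = P_b - 3, so Qs = 2531 + 4P_b.
Market clearing requires 4793 - 6P_b = 2531 + 4P_b; hence 2262 = 10P_b and P_b = 226.2.
Then P_s = 226.2 - 3 = 223.2 and Q = 4793 - 6(226.2) = 3435.8.

P_b = 226.2, P_s = 223.2, Q = 3435.8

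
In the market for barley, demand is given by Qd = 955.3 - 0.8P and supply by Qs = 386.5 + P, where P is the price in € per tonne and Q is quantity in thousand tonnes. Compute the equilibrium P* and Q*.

Set Qd = Qs: 955.3 - 0.8P = 386.5 + P, so 568.8 = 1.8P and P* = 316.
Plugging P* into demand: Q* = 955.3 - 0.8(316) = 702.5.

P* = 316, Q* = 702.5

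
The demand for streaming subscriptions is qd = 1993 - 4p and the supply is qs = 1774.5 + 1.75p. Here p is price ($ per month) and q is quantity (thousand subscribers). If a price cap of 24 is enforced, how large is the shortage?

Shortage = 80.5

Evaluating both curves at the ceiling price 24 gives qd = 1897, qs = 1816.5.
Shortage = qd - qs = 1897 - 1816.5 = 80.5.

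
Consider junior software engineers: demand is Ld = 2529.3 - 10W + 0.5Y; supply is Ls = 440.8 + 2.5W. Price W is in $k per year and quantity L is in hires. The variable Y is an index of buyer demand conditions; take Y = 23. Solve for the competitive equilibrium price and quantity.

W* = 168, L* = 860.8

With Y = 23, demand is Ld = 2540.8 - 10W.
Equating demand and supply, 2540.8 - 10W = 440.8 + 2.5W gives 12.5W = 2100, so W* = 168.
From the demand curve, L* = 2540.8 - 10(168) = 860.8.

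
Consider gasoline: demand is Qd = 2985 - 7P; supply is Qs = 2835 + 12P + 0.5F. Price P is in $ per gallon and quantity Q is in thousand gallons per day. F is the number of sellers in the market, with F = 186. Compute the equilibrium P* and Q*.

P* = 3, Q* = 2964

With F = 186, supply is Qs = 2928 + 12P.
Set Qd = Qs: 2985 - 7P = 2928 + 12P, so 57 = 19P and P* = 3.
Then Q* = 2985 - 7(3) = 2964.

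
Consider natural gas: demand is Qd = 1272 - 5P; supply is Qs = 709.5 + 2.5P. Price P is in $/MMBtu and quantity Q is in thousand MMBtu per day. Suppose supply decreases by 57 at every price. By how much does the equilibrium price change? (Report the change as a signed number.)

ΔP = 7.6

Equating demand and supply, 1272 - 5P = 709.5 + 2.5P gives 7.5P = 562.5, so P* = 75.
Plugging P* into demand: Q* = 1272 - 5(75) = 897.
After the shift, supply is Qs = 652.5 + 2.5P.
The new intersection has 619.5 = 7.5P, i.e. P = 82.6, Q = 859.
ΔP = 82.6 - 75 = 7.6.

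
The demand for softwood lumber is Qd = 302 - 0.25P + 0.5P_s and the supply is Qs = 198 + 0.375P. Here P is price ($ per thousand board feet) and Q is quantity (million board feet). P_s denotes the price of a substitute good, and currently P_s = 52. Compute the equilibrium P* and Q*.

With P_s = 52, demand is Qd = 328 - 0.25P.
Equating demand and supply, 328 - 0.25P = 198 + 0.375P gives 0.625P = 130, so P* = 208.
Then Q* = 328 - 0.25(208) = 276.

P* = 208, Q* = 276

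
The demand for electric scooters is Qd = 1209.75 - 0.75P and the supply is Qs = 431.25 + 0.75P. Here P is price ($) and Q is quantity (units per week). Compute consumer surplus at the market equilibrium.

Consumer surplus = 448813.5

At equilibrium Qd = Qs, so 1209.75 - 0.75P = 431.25 + 0.75P; collecting terms, 778.5 = 1.5P and P* = 519.
Then Q* = 1209.75 - 0.75(519) = 820.5.
Demand choke price (Qd = 0): P = 1209.75/0.75 = 1613. Consumer surplus = ½ × (1613 - 519) × 820.5 = 448813.5.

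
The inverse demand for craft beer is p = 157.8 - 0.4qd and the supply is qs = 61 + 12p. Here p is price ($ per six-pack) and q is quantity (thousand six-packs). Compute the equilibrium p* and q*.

p* = 23, q* = 337

In direct form, qd = 394.5 - 2.5p.
Equating demand and supply, 394.5 - 2.5p = 61 + 12p gives 14.5p = 333.5, so p* = 23.
Then q* = 394.5 - 2.5(23) = 337.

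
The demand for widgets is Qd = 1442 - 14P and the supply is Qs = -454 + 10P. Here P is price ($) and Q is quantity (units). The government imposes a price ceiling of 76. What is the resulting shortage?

Shortage = 72

Evaluating both curves at the ceiling price 76 gives Qd = 378, Qs = 306.
Shortage = Qd - Qs = 378 - 306 = 72.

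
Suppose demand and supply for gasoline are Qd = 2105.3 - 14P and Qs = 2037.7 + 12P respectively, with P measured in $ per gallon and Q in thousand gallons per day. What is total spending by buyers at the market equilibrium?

Total spending by buyers = 5379.14

The market clears where 2105.3 - 14P = 2037.7 + 12P. Rearranging, 26P = 67.6, hence P* = 2.6.
Then Q* = 2105.3 - 14(2.6) = 2068.9.
Total spending by buyers = P* × Q* = 2.6 × 2068.9 = 5379.14.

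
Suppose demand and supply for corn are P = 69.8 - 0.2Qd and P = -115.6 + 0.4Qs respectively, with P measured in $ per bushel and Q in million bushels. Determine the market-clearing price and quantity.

Inverting to quantity form: Qd = 349 - 5P and Qs = 289 + 2.5P.
Set Qd = Qs: 349 - 5P = 289 + 2.5P, so 60 = 7.5P and P* = 8.
Then Q* = 349 - 5(8) = 309.

P* = 8, Q* = 309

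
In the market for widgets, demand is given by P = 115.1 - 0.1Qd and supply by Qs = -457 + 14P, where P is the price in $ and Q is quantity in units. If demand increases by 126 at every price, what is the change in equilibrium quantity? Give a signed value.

ΔQ = 73.5

Inverting to quantity form: Qd = 1151 - 10P.
At equilibrium Qd = Qs, so 1151 - 10P = -457 + 14P; collecting terms, 1608 = 24P and P* = 67.
From the demand curve, Q* = 1151 - 10(67) = 481.
After the shift, demand is Qd = 1277 - 10P.
Re-solving, 24P = 1734 gives P = 72.25 and Q = 554.5.
ΔQ = 554.5 - 481 = 73.5.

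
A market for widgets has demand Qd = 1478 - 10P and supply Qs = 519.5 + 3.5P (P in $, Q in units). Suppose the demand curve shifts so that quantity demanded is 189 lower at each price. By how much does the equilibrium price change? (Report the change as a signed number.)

ΔP = -14

Set Qd = Qs: 1478 - 10P = 519.5 + 3.5P, so 958.5 = 13.5P and P* = 71.
Plugging P* into demand: Q* = 1478 - 10(71) = 768.
After the shift, demand is Qd = 1289 - 10P.
New equilibrium: 769.5 = 13.5P, so P = 57 and Q = 719.
ΔP = 57 - 71 = -14.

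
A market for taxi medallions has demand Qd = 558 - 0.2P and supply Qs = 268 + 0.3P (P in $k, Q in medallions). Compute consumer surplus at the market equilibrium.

Consumer surplus = 488410

At equilibrium Qd = Qs, so 558 - 0.2P = 268 + 0.3P; collecting terms, 290 = 0.5P and P* = 580.
Then Q* = 558 - 0.2(580) = 442.
Demand choke price (Qd = 0): P = 558/0.2 = 2790. Consumer surplus = ½ × (2790 - 580) × 442 = 488410.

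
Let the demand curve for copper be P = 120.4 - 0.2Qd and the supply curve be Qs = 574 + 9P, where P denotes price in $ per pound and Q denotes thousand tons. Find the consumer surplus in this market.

Consumer surplus = 35046.4

Solving each curve for Q: Qd = 602 - 5P.
At equilibrium Qd = Qs, so 602 - 5P = 574 + 9P; collecting terms, 28 = 14P and P* = 2.
Then Q* = 602 - 5(2) = 592.
Demand choke price (Qd = 0): P = 602/5 = 120.4. Consumer surplus = ½ × (120.4 - 2) × 592 = 35046.4.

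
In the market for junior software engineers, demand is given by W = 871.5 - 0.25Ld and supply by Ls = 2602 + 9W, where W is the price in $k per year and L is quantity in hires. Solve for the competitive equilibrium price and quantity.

W* = 68, L* = 3214

In direct form, Ld = 3486 - 4W.
The market clears where 3486 - 4W = 2602 + 9W. Rearranging, 13W = 884, hence W* = 68.
From the demand curve, L* = 3486 - 4(68) = 3214.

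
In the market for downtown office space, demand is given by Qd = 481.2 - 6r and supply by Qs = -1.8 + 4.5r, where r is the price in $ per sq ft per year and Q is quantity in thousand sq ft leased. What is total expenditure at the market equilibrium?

The market clears where 481.2 - 6r = -1.8 + 4.5r. Rearranging, 10.5r = 483, hence r* = 46.
Plugging r* into demand: Q* = 481.2 - 6(46) = 205.2.
Total expenditure = r* × Q* = 46 × 205.2 = 9439.2.

Total expenditure = 9439.2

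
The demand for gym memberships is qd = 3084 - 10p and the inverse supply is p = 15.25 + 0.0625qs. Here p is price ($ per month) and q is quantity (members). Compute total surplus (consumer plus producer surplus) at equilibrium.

Inverting to quantity form: qs = -244 + 16p.
Set qd = qs: 3084 - 10p = -244 + 16p, so 3328 = 26p and p* = 128.
Then q* = 3084 - 10(128) = 1804.
Demand choke price = 308.4; supply choke price = 15.25. CS = ½(308.4 - 128)(1804) = 162720.8; PS = ½(128 - 15.25)(1804) = 101700.5. Total surplus = 264421.3.

Total surplus = 264421.3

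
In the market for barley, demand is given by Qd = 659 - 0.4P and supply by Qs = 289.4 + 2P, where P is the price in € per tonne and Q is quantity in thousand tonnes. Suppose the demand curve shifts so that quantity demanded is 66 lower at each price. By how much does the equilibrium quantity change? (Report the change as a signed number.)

ΔQ = -55

The market clears where 659 - 0.4P = 289.4 + 2P. Rearranging, 2.4P = 369.6, hence P* = 154.
Then Q* = 659 - 0.4(154) = 597.4.
After the shift, demand is Qd = 593 - 0.4P.
The new intersection has 303.6 = 2.4P, i.e. P = 126.5, Q = 542.4.
ΔQ = 542.4 - 597.4 = -55.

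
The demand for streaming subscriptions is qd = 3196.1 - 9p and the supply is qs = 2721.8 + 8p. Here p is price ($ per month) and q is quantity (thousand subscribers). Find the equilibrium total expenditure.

Total expenditure = 82165.5

The market clears where 3196.1 - 9p = 2721.8 + 8p. Rearranging, 17p = 474.3, hence p* = 27.9.
Substitute back: q* = 3196.1 - 9(27.9) = 2945.
Total expenditure = p* × q* = 27.9 × 2945 = 82165.5.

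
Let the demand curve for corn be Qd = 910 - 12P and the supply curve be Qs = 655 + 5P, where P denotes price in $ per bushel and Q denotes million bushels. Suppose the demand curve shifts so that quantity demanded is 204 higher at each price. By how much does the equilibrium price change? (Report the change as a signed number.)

ΔP = 12

Set Qd = Qs: 910 - 12P = 655 + 5P, so 255 = 17P and P* = 15.
Substitute back: Q* = 910 - 12(15) = 730.
After the shift, demand is Qd = 1114 - 12P.
Re-solving, 17P = 459 gives P = 27 and Q = 790.
ΔP = 27 - 15 = 12.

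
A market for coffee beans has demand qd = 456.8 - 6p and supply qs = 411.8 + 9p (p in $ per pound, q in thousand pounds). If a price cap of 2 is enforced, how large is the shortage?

Evaluating both curves at the ceiling price 2 gives qd = 444.8, qs = 429.8.
Shortage = qd - qs = 444.8 - 429.8 = 15.

Shortage = 15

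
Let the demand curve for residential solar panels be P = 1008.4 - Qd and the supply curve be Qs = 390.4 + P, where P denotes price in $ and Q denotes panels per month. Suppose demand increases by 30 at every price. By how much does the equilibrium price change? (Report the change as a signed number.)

In direct form, Qd = 1008.4 - P.
Set Qd = Qs: 1008.4 - P = 390.4 + P, so 618 = 2P and P* = 309.
From the demand curve, Q* = 1008.4 - 309 = 699.4.
After the shift, demand is Qd = 1038.4 - P.
The new intersection has 648 = 2P, i.e. P = 324, Q = 714.4.
ΔP = 324 - 309 = 15.

ΔP = 15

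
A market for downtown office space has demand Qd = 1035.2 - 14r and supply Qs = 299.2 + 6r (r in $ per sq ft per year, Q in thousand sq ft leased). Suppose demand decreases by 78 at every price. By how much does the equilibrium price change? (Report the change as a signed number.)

The market clears where 1035.2 - 14r = 299.2 + 6r. Rearranging, 20r = 736, hence r* = 36.8.
Substitute back: Q* = 1035.2 - 14(36.8) = 520.
After the shift, demand is Qd = 957.2 - 14r.
Re-solving, 20r = 658 gives r = 32.9 and Q = 496.6.
Δr = 32.9 - 36.8 = -3.9.

Δr = -3.9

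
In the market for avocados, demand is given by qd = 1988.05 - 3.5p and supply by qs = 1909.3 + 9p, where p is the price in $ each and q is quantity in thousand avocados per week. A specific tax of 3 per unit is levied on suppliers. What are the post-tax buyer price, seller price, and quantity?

p_b = 8.46, p_s = 5.46, q = 1958.44

With a tax of 3 on suppliers, they supply based on the net price p_s = p_b - 3, so qs = 1882.3 + 9p_b.
Equate demand and the shifted supply: 1988.05 - 3.5p_b = 1882.3 + 9p_b, giving 12.5p_b = 105.75, so p_b = 8.46.
So p_s = 5.46 and the quantity traded is q = 1988.05 - 3.5(8.46) = 1958.44.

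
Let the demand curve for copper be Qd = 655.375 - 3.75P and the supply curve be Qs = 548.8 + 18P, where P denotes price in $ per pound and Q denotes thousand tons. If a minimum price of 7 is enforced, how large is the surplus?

With P fixed at 7, quantity demanded is 629.125 and quantity supplied is 674.8.
Surplus = Qs - Qd = 674.8 - 629.125 = 45.675.

Surplus = 45.675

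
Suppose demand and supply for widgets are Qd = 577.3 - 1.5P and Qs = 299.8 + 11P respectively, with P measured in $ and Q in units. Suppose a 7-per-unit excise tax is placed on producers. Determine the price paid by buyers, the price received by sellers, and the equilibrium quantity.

Producers keep P_s = P_b - 7 per unit, so supply in terms of the buyer price is Qs = 222.8 + 11P_b.
Equate demand and the shifted supply: 577.3 - 1.5P_b = 222.8 + 11P_b, giving 12.5P_b = 354.5, so P_b = 28.36.
Then P_s = 28.36 - 7 = 21.36 and Q = 577.3 - 1.5(28.36) = 534.76.

P_b = 28.36, P_s = 21.36, Q = 534.76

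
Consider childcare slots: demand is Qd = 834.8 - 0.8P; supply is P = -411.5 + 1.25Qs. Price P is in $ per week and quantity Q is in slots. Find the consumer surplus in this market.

Solving each curve for Q: Qs = 329.2 + 0.8P.
Equating demand and supply, 834.8 - 0.8P = 329.2 + 0.8P gives 1.6P = 505.6, so P* = 316.
Plugging P* into demand: Q* = 834.8 - 0.8(316) = 582.
Demand choke price (Qd = 0): P = 834.8/0.8 = 1043.5. Consumer surplus = ½ × (1043.5 - 316) × 582 = 211702.5.

Consumer surplus = 211702.5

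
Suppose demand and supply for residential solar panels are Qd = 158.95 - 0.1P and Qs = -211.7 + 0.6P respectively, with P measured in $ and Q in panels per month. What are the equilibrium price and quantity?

The market clears where 158.95 - 0.1P = -211.7 + 0.6P. Rearranging, 0.7P = 370.65, hence P* = 529.5.
Then Q* = 158.95 - 0.1(529.5) = 106.

P* = 529.5, Q* = 106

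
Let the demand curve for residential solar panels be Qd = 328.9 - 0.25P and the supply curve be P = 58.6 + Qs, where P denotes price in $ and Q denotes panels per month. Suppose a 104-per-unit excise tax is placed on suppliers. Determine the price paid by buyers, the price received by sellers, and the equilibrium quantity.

P_b = 393.2, P_s = 289.2, Q = 230.6

Solving each curve for Q: Qs = -58.6 + P.
With a tax of 104 on suppliers, they supply based on the net price P_s = P_b - 104, so Qs = -162.6 + P_b.
Set Qd = Qs: 328.9 - 0.25P_b = -162.6 + P_b, so 491.5 = 1.25P_b and P_b = 393.2.
So P_s = 289.2 and the quantity traded is Q = 328.9 - 0.25(393.2) = 230.6.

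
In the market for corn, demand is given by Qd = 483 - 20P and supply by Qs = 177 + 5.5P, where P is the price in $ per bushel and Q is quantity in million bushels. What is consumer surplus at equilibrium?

Consumer surplus = 1476.225

At equilibrium Qd = Qs, so 483 - 20P = 177 + 5.5P; collecting terms, 306 = 25.5P and P* = 12.
Then Q* = 483 - 20(12) = 243.
Demand choke price (Qd = 0): P = 483/20 = 24.15. Consumer surplus = ½ × (24.15 - 12) × 243 = 1476.225.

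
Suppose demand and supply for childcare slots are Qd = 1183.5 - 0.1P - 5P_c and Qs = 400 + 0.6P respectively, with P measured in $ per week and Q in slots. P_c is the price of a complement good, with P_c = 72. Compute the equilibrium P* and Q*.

With P_c = 72, demand is Qd = 823.5 - 0.1P.
At equilibrium Qd = Qs, so 823.5 - 0.1P = 400 + 0.6P; collecting terms, 423.5 = 0.7P and P* = 605.
Then Q* = 823.5 - 0.1(605) = 763.

P* = 605, Q* = 763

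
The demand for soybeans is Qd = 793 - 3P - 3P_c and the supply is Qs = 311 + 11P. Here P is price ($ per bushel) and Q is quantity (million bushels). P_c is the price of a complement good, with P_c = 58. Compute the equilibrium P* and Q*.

With P_c = 58, demand is Qd = 619 - 3P.
Set Qd = Qs: 619 - 3P = 311 + 11P, so 308 = 14P and P* = 22.
From the demand curve, Q* = 619 - 3(22) = 553.

P* = 22, Q* = 553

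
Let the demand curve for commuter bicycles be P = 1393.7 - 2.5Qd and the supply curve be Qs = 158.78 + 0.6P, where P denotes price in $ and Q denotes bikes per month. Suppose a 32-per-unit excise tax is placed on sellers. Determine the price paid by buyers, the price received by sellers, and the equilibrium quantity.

In direct form, Qd = 557.48 - 0.4P.
The tax drives a wedge P_b - P_s = 32. Substituting P_s = P_b - 32 into supply: Qs = 139.58 + 0.6P_b.
Market clearing requires 557.48 - 0.4P_b = 139.58 + 0.6P_b; hence 417.9 = P_b and P_b = 417.9.
So P_s = 385.9 and the quantity traded is Q = 557.48 - 0.4(417.9) = 390.32.

P_b = 417.9, P_s = 385.9, Q = 390.32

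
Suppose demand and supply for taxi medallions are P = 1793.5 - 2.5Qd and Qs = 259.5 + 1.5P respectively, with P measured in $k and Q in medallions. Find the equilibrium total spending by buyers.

Total spending by buyers = 149661

Inverting to quantity form: Qd = 717.4 - 0.4P.
Equating demand and supply, 717.4 - 0.4P = 259.5 + 1.5P gives 1.9P = 457.9, so P* = 241.
From the demand curve, Q* = 717.4 - 0.4(241) = 621.
Total spending by buyers = P* × Q* = 241 × 621 = 149661.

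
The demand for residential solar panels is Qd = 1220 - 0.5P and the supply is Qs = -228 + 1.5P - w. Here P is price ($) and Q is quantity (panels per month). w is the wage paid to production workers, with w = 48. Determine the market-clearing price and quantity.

P* = 748, Q* = 846

With w = 48, supply is Qs = -276 + 1.5P.
The market clears where 1220 - 0.5P = -276 + 1.5P. Rearranging, 2P = 1496, hence P* = 748.
Substitute back: Q* = 1220 - 0.5(748) = 846.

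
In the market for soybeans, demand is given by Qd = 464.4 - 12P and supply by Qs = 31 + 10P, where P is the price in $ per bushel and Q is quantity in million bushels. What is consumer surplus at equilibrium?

Consumer surplus = 2166

Equating demand and supply, 464.4 - 12P = 31 + 10P gives 22P = 433.4, so P* = 19.7.
Then Q* = 464.4 - 12(19.7) = 228.
Demand choke price (Qd = 0): P = 464.4/12 = 38.7. Consumer surplus = ½ × (38.7 - 19.7) × 228 = 2166.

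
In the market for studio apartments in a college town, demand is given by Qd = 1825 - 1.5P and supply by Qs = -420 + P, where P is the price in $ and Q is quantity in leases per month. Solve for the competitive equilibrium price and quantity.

P* = 898, Q* = 478

At equilibrium Qd = Qs, so 1825 - 1.5P = -420 + P; collecting terms, 2245 = 2.5P and P* = 898.
From the demand curve, Q* = 1825 - 1.5(898) = 478.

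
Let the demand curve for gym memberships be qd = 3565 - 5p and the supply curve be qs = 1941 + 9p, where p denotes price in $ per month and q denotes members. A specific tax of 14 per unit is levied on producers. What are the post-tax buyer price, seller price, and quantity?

p_b = 125, p_s = 111, q = 2940

Producers keep p_s = p_b - 14 per unit, so supply in terms of the buyer price is qs = 1815 + 9p_b.
Set qd = qs: 3565 - 5p_b = 1815 + 9p_b, so 1750 = 14p_b and p_b = 125.
So p_s = 111 and the quantity traded is q = 3565 - 5(125) = 2940.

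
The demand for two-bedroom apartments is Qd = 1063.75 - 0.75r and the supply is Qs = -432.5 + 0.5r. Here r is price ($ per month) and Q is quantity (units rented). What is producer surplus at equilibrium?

Producer surplus = 27556

Equating demand and supply, 1063.75 - 0.75r = -432.5 + 0.5r gives 1.25r = 1496.25, so r* = 1197.
Plugging r* into demand: Q* = 1063.75 - 0.75(1197) = 166.
Supply choke price (Qs = 0): r = 865. Producer surplus = ½ × (1197 - 865) × 166 = 27556.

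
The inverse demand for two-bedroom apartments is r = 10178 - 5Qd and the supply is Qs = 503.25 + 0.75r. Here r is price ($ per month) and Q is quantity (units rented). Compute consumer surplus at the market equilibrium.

Inverting to quantity form: Qd = 2035.6 - 0.2r.
Set Qd = Qs: 2035.6 - 0.2r = 503.25 + 0.75r, so 1532.35 = 0.95r and r* = 1613.
Substitute back: Q* = 2035.6 - 0.2(1613) = 1713.
Demand choke price (Qd = 0): r = 2035.6/0.2 = 10178. Consumer surplus = ½ × (10178 - 1613) × 1713 = 7335922.5.

Consumer surplus = 7335922.5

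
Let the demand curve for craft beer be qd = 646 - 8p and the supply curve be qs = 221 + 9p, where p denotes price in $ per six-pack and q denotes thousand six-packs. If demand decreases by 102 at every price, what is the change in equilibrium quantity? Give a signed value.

Δq = -54

Set qd = qs: 646 - 8p = 221 + 9p, so 425 = 17p and p* = 25.
Then q* = 646 - 8(25) = 446.
After the shift, demand is qd = 544 - 8p.
The new intersection has 323 = 17p, i.e. p = 19, q = 392.
Δq = 392 - 446 = -54.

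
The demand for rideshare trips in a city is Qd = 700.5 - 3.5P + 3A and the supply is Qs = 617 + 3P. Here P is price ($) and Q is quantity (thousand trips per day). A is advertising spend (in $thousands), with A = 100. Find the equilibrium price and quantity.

P* = 59, Q* = 794

With A = 100, demand is Qd = 1000.5 - 3.5P.
At equilibrium Qd = Qs, so 1000.5 - 3.5P = 617 + 3P; collecting terms, 383.5 = 6.5P and P* = 59.
Substitute back: Q* = 1000.5 - 3.5(59) = 794.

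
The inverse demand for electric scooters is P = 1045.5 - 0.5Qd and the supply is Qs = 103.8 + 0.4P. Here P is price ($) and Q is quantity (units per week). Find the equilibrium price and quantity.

Solving each curve for Q: Qd = 2091 - 2P.
At equilibrium Qd = Qs, so 2091 - 2P = 103.8 + 0.4P; collecting terms, 1987.2 = 2.4P and P* = 828.
Then Q* = 2091 - 2(828) = 435.

P* = 828, Q* = 435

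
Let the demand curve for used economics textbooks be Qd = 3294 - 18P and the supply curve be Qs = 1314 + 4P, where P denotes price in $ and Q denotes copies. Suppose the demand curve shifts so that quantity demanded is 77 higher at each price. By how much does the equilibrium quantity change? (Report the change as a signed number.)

At equilibrium Qd = Qs, so 3294 - 18P = 1314 + 4P; collecting terms, 1980 = 22P and P* = 90.
From the demand curve, Q* = 3294 - 18(90) = 1674.
After the shift, demand is Qd = 3371 - 18P.
New equilibrium: 2057 = 22P, so P = 93.5 and Q = 1688.
ΔQ = 1688 - 1674 = 14.

ΔQ = 14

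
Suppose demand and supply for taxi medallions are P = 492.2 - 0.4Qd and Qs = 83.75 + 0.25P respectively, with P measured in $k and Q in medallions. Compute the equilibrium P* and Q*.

In direct form, Qd = 1230.5 - 2.5P.
The market clears where 1230.5 - 2.5P = 83.75 + 0.25P. Rearranging, 2.75P = 1146.75, hence P* = 417.
Substitute back: Q* = 1230.5 - 2.5(417) = 188.

P* = 417, Q* = 188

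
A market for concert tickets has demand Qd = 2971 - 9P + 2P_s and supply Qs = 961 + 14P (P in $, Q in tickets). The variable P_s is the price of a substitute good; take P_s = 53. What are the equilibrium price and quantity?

P* = 92, Q* = 2249

With P_s = 53, demand is Qd = 3077 - 9P.
At equilibrium Qd = Qs, so 3077 - 9P = 961 + 14P; collecting terms, 2116 = 23P and P* = 92.
Plugging P* into demand: Q* = 3077 - 9(92) = 2249.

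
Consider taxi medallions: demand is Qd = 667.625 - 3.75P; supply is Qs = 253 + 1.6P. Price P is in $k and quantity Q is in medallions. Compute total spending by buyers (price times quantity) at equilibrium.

Total spending by buyers = 29217.5

Equating demand and supply, 667.625 - 3.75P = 253 + 1.6P gives 5.35P = 414.625, so P* = 77.5.
Then Q* = 667.625 - 3.75(77.5) = 377.
Total spending by buyers = P* × Q* = 77.5 × 377 = 29217.5.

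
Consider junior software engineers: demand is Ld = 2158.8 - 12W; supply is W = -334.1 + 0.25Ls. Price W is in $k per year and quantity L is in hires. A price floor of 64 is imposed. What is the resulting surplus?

In direct form, Ls = 1336.4 + 4W.
Evaluating both curves at the floor price 64 gives Ld = 1390.8, Ls = 1592.4.
Surplus = Ls - Ld = 1592.4 - 1390.8 = 201.6.

Surplus = 201.6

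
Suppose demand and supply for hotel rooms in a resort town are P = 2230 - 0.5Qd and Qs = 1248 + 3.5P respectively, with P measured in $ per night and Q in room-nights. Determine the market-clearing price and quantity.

Rewriting in direct form: Qd = 4460 - 2P.
The market clears where 4460 - 2P = 1248 + 3.5P. Rearranging, 5.5P = 3212, hence P* = 584.
Substitute back: Q* = 4460 - 2(584) = 3292.

P* = 584, Q* = 3292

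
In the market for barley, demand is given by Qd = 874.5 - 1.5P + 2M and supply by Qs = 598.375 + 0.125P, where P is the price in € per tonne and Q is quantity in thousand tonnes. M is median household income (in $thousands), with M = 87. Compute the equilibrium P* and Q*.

P* = 277, Q* = 633

With M = 87, demand is Qd = 1048.5 - 1.5P.
At equilibrium Qd = Qs, so 1048.5 - 1.5P = 598.375 + 0.125P; collecting terms, 450.125 = 1.625P and P* = 277.
Plugging P* into demand: Q* = 1048.5 - 1.5(277) = 633.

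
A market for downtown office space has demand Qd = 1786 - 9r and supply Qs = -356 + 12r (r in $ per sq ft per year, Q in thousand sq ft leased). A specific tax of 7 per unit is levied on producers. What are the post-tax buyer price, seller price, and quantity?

r_b = 106, r_s = 99, Q = 832

With a tax of 7 on producers, they supply based on the net price r_s = r_b - 7, so Qs = -440 + 12r_b.
Equate demand and the shifted supply: 1786 - 9r_b = -440 + 12r_b, giving 21r_b = 2226, so r_b = 106.
So r_s = 99 and the quantity traded is Q = 1786 - 9(106) = 832.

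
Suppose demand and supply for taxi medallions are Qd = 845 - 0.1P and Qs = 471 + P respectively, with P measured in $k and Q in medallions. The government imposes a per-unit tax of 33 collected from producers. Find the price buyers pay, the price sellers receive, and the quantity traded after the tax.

Producers keep P_s = P_b - 33 per unit, so supply in terms of the buyer price is Qs = 438 + P_b.
Equate demand and the shifted supply: 845 - 0.1P_b = 438 + P_b, giving 1.1P_b = 407, so P_b = 370.
So P_s = 337 and the quantity traded is Q = 845 - 0.1(370) = 808.

P_b = 370, P_s = 337, Q = 808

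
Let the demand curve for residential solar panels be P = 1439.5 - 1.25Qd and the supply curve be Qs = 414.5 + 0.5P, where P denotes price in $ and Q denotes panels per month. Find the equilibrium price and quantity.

Solving each curve for Q: Qd = 1151.6 - 0.8P.
At equilibrium Qd = Qs, so 1151.6 - 0.8P = 414.5 + 0.5P; collecting terms, 737.1 = 1.3P and P* = 567.
From the demand curve, Q* = 1151.6 - 0.8(567) = 698.

P* = 567, Q* = 698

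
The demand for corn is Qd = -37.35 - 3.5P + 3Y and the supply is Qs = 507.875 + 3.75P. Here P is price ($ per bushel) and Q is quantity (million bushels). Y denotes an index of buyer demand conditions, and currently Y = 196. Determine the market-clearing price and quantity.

With Y = 196, demand is Qd = 550.65 - 3.5P.
Equating demand and supply, 550.65 - 3.5P = 507.875 + 3.75P gives 7.25P = 42.775, so P* = 5.9.
Plugging P* into demand: Q* = 550.65 - 3.5(5.9) = 530.

P* = 5.9, Q* = 530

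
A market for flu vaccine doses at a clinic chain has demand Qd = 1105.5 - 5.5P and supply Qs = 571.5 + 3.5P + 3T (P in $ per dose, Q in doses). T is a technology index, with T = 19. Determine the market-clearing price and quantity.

P* = 53, Q* = 814

With T = 19, supply is Qs = 628.5 + 3.5P.
The market clears where 1105.5 - 5.5P = 628.5 + 3.5P. Rearranging, 9P = 477, hence P* = 53.
Substitute back: Q* = 1105.5 - 5.5(53) = 814.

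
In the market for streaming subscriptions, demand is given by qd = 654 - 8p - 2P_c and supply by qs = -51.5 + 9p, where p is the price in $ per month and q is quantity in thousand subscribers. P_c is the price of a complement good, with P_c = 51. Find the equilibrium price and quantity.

With P_c = 51, demand is qd = 552 - 8p.
The market clears where 552 - 8p = -51.5 + 9p. Rearranging, 17p = 603.5, hence p* = 35.5.
Plugging p* into demand: q* = 552 - 8(35.5) = 268.

p* = 35.5, q* = 268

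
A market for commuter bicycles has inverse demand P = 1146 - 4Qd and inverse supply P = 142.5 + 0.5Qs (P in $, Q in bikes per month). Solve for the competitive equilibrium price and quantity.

P* = 254, Q* = 223

Rewriting in direct form: Qd = 286.5 - 0.25P and Qs = -285 + 2P.
At equilibrium Qd = Qs, so 286.5 - 0.25P = -285 + 2P; collecting terms, 571.5 = 2.25P and P* = 254.
Then Q* = 286.5 - 0.25(254) = 223.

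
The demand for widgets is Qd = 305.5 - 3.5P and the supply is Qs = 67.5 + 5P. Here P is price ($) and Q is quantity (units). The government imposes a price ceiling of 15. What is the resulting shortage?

Shortage = 110.5

With P fixed at 15, quantity demanded is 253 and quantity supplied is 142.5.
Shortage = Qd - Qs = 253 - 142.5 = 110.5.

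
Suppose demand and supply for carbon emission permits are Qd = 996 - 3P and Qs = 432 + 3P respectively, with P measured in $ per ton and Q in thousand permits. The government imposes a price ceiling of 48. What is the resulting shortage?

With P fixed at 48, quantity demanded is 852 and quantity supplied is 576.
Shortage = Qd - Qs = 852 - 576 = 276.

Shortage = 276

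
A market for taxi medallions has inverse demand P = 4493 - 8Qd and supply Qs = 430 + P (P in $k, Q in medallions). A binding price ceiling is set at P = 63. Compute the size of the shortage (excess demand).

Shortage = 60.75

In direct form, Qd = 561.625 - 0.125P.
At P = 63: Qd = 553.75 and Qs = 493.
Shortage = Qd - Qs = 553.75 - 493 = 60.75.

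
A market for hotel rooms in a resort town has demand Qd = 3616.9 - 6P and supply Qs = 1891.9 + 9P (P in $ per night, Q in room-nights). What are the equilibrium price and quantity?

At equilibrium Qd = Qs, so 3616.9 - 6P = 1891.9 + 9P; collecting terms, 1725 = 15P and P* = 115.
From the demand curve, Q* = 3616.9 - 6(115) = 2926.9.

P* = 115, Q* = 2926.9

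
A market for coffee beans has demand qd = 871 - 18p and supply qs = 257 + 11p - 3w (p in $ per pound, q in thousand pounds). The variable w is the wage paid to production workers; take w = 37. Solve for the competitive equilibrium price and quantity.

p* = 25, q* = 421

With w = 37, supply is qs = 146 + 11p.
The market clears where 871 - 18p = 146 + 11p. Rearranging, 29p = 725, hence p* = 25.
Substitute back: q* = 871 - 18(25) = 421.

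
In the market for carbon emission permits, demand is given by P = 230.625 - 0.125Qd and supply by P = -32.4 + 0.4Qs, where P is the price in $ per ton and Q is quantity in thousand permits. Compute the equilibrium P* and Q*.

P* = 168, Q* = 501

Inverting to quantity form: Qd = 1845 - 8P and Qs = 81 + 2.5P.
The market clears where 1845 - 8P = 81 + 2.5P. Rearranging, 10.5P = 1764, hence P* = 168.
Then Q* = 1845 - 8(168) = 501.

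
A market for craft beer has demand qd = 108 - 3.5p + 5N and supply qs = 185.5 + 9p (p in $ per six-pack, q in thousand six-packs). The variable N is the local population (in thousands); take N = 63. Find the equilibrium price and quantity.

p* = 19, q* = 356.5

With N = 63, demand is qd = 423 - 3.5p.
The market clears where 423 - 3.5p = 185.5 + 9p. Rearranging, 12.5p = 237.5, hence p* = 19.
From the demand curve, q* = 423 - 3.5(19) = 356.5.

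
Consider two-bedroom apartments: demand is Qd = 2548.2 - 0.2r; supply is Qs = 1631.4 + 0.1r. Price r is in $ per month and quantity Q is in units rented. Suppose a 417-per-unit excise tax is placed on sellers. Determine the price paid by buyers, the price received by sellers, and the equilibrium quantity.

With a tax of 417 on sellers, they supply based on the net price r_s = r_b - 417, so Qs = 1589.7 + 0.1r_b.
Set Qd = Qs: 2548.2 - 0.2r_b = 1589.7 + 0.1r_b, so 958.5 = 0.3r_b and r_b = 3195.
So r_s = 2778 and the quantity traded is Q = 2548.2 - 0.2(3195) = 1909.2.

r_b = 3195, r_s = 2778, Q = 1909.2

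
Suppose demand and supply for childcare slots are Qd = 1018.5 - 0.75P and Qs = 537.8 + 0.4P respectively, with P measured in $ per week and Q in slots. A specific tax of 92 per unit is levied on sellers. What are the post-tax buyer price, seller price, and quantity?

Sellers keep P_s = P_b - 92 per unit, so supply in terms of the buyer price is Qs = 501 + 0.4P_b.
Market clearing requires 1018.5 - 0.75P_b = 501 + 0.4P_b; hence 517.5 = 1.15P_b and P_b = 450.
So P_s = 358 and the quantity traded is Q = 1018.5 - 0.75(450) = 681.

P_b = 450, P_s = 358, Q = 681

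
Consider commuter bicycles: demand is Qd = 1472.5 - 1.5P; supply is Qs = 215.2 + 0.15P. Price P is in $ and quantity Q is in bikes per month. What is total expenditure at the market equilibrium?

At equilibrium Qd = Qs, so 1472.5 - 1.5P = 215.2 + 0.15P; collecting terms, 1257.3 = 1.65P and P* = 762.
Substitute back: Q* = 1472.5 - 1.5(762) = 329.5.
Total expenditure = P* × Q* = 762 × 329.5 = 251079.

Total expenditure = 251079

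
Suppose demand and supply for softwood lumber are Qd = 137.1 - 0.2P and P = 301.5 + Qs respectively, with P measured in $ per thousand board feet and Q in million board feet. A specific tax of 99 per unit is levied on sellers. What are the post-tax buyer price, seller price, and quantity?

P_b = 448, P_s = 349, Q = 47.5

In direct form, Qs = -301.5 + P.
The tax drives a wedge P_b - P_s = 99. Substituting P_s = P_b - 99 into supply: Qs = -400.5 + P_b.
Set Qd = Qs: 137.1 - 0.2P_b = -400.5 + P_b, so 537.6 = 1.2P_b and P_b = 448.
Then P_s = 448 - 99 = 349 and Q = 137.1 - 0.2(448) = 47.5.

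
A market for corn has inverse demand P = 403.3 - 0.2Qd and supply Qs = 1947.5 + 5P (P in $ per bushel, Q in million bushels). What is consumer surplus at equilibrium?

Solving each curve for Q: Qd = 2016.5 - 5P.
Equating demand and supply, 2016.5 - 5P = 1947.5 + 5P gives 10P = 69, so P* = 6.9.
Plugging P* into demand: Q* = 2016.5 - 5(6.9) = 1982.
Demand choke price (Qd = 0): P = 2016.5/5 = 403.3. Consumer surplus = ½ × (403.3 - 6.9) × 1982 = 392832.4.

Consumer surplus = 392832.4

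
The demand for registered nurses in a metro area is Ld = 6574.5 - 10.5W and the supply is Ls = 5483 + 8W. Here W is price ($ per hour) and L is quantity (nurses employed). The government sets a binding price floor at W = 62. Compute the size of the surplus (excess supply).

Surplus = 55.5

Evaluating both curves at the floor price 62 gives Ld = 5923.5, Ls = 5979.
Surplus = Ls - Ld = 5979 - 5923.5 = 55.5.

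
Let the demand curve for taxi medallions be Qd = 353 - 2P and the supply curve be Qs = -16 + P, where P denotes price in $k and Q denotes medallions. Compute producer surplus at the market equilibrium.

The market clears where 353 - 2P = -16 + P. Rearranging, 3P = 369, hence P* = 123.
Substitute back: Q* = 353 - 2(123) = 107.
Supply choke price (Qs = 0): P = 16. Producer surplus = ½ × (123 - 16) × 107 = 5724.5.

Producer surplus = 5724.5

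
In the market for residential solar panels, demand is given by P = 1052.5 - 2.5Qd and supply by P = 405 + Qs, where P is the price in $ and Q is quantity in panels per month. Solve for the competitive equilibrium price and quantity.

Solving each curve for Q: Qd = 421 - 0.4P and Qs = -405 + P.
The market clears where 421 - 0.4P = -405 + P. Rearranging, 1.4P = 826, hence P* = 590.
Substitute back: Q* = 421 - 0.4(590) = 185.

P* = 590, Q* = 185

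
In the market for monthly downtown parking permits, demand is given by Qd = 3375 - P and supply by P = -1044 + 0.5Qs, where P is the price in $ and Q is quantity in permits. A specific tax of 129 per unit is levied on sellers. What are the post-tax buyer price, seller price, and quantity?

P_b = 515, P_s = 386, Q = 2860

Inverting to quantity form: Qs = 2088 + 2P.
The tax drives a wedge P_b - P_s = 129. Substituting P_s = P_b - 129 into supply: Qs = 1830 + 2P_b.
Equate demand and the shifted supply: 3375 - P_b = 1830 + 2P_b, giving 3P_b = 1545, so P_b = 515.
Then P_s = 515 - 129 = 386 and Q = 3375 - 515 = 2860.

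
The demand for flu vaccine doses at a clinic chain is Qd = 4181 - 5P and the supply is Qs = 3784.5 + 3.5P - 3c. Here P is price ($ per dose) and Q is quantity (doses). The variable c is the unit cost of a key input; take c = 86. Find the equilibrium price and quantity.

P* = 77, Q* = 3796

With c = 86, supply is Qs = 3526.5 + 3.5P.
At equilibrium Qd = Qs, so 4181 - 5P = 3526.5 + 3.5P; collecting terms, 654.5 = 8.5P and P* = 77.
Then Q* = 4181 - 5(77) = 3796.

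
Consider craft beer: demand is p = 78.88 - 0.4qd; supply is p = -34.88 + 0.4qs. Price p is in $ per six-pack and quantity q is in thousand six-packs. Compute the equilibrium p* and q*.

p* = 22, q* = 142.2

Inverting to quantity form: qd = 197.2 - 2.5p and qs = 87.2 + 2.5p.
Set qd = qs: 197.2 - 2.5p = 87.2 + 2.5p, so 110 = 5p and p* = 22.
Plugging p* into demand: q* = 197.2 - 2.5(22) = 142.2.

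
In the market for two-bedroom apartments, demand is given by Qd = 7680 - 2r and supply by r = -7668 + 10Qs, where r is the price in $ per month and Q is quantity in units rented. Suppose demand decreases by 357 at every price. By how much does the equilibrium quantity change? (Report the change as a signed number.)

Rewriting in direct form: Qs = 766.8 + 0.1r.
At equilibrium Qd = Qs, so 7680 - 2r = 766.8 + 0.1r; collecting terms, 6913.2 = 2.1r and r* = 3292.
Then Q* = 7680 - 2(3292) = 1096.
After the shift, demand is Qd = 7323 - 2r.
Re-solving, 2.1r = 6556.2 gives r = 3122 and Q = 1079.
ΔQ = 1079 - 1096 = -17.

ΔQ = -17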